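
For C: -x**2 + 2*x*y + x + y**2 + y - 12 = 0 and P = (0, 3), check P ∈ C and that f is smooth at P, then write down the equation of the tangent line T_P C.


Tangent line at P: 7*x + 7*y - 21 = 0.

Step 1: f(0, 3) = 0, so P lies on C.
Step 2: partial derivatives
  f_x(x, y) = -2*x + 2*y + 1, f_y(x, y) = 2*x + 2*y + 1.
  f_x(P) = 7, f_y(P) = 7 (gradient nonzero, so P is smooth).
Step 3: tangent line at P: 7·(x − 0) + 7·(y − 3) = 0.
Expanding: 7*x + 7*y - 21 = 0.


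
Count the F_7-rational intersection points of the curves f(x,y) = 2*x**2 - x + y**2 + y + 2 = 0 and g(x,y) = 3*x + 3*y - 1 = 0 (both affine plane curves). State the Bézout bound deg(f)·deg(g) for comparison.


Common zeros: ∅; count = 0; Bézout bound = 2.

deg(f) = 2, deg(g) = 1, so Bézout bound = 2.
Scan x ∈ F_7. For each x, list the y ∈ F_7 with f(x, y) ≡ 0 and those with g(x, y) ≡ 0 (mod 7); the common zeros in that column are the intersection.
  x = 0: f ≡ 0 at y ∈ {3}; g ≡ 0 at y ∈ {5}; common: ∅.
  x = 1: f ≡ 0 at y ∈ ∅; g ≡ 0 at y ∈ {4}; common: ∅.
  x = 2: f ≡ 0 at y ∈ {2, 4}; g ≡ 0 at y ∈ {3}; common: ∅.
  x = 3: f ≡ 0 at y ∈ ∅; g ≡ 0 at y ∈ {2}; common: ∅.
  x = 4: f ≡ 0 at y ∈ {3}; g ≡ 0 at y ∈ {1}; common: ∅.
  x = 5: f ≡ 0 at y ∈ {1, 5}; g ≡ 0 at y ∈ {0}; common: ∅.
  x = 6: f ≡ 0 at y ∈ {1, 5}; g ≡ 0 at y ∈ {6}; common: ∅.
Collecting: common zeros = ∅, so the count is 0.
Comparison with the Bézout bound: 0 ≤ 2 = deg(f)·deg(g), as expected for curves with no common component (the affine F_7-count falls short of the bound because intersections may lie at infinity, over extension fields, or carry multiplicity).


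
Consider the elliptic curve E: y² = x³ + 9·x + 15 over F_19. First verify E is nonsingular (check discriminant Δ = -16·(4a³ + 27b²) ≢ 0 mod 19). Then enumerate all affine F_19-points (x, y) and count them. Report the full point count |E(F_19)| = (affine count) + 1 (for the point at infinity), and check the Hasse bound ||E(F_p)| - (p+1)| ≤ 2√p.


Affine points = {(1, 5), (1, 14), (4, 1), (4, 18), (6, 0), (11, 1), (11, 18), (13, 7), (13, 12), (14, 4), (14, 15), (18, 9), (18, 10)}; affine count = 13; |E(F_19)| = 14.

Discriminant check: Δ ∝ 4a³ + 27b² = 4·9³ + 27·15² = 4·729 + 27·225 ≡ 4 (mod 19). Nonzero ⇒ E is nonsingular.
For each x ∈ F_19, compute rhs = x³ + 9·x + 15 mod 19, then count y ∈ F_19 with y² ≡ rhs.
  x = 0: rhs = 15, matching y values: none (0 points).
  x = 1: rhs = 6, matching y values: 5, 14 (2 points).
  x = 2: rhs = 3, matching y values: none (0 points).
  x = 3: rhs = 12, matching y values: none (0 points).
  x = 4: rhs = 1, matching y values: 1, 18 (2 points).
  x = 5: rhs = 14, matching y values: none (0 points).
  x = 6: rhs = 0, matching y values: 0 (1 points).
  x = 7: rhs = 3, matching y values: none (0 points).
  x = 8: rhs = 10, matching y values: none (0 points).
  x = 9: rhs = 8, matching y values: none (0 points).
  x = 10: rhs = 3, matching y values: none (0 points).
  x = 11: rhs = 1, matching y values: 1, 18 (2 points).
  x = 12: rhs = 8, matching y values: none (0 points).
  x = 13: rhs = 11, matching y values: 7, 12 (2 points).
  x = 14: rhs = 16, matching y values: 4, 15 (2 points).
  x = 15: rhs = 10, matching y values: none (0 points).
  x = 16: rhs = 18, matching y values: none (0 points).
  x = 17: rhs = 8, matching y values: none (0 points).
  x = 18: rhs = 5, matching y values: 9, 10 (2 points).
Total affine count: 13.
Full point count |E(F_19)| = 13 + 1 = 14.
Hasse bound: |14 − (19+1)| = |-6| = 6 ≤ 2√19 ≈ 8.7178 ✓.


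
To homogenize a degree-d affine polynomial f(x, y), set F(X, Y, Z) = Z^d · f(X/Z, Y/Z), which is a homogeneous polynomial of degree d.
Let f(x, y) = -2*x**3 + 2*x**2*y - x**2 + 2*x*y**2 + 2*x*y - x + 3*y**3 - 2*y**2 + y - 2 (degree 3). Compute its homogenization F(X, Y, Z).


F(X, Y, Z) = -2*X**3 + 2*X**2*Y - X**2*Z + 2*X*Y**2 + 2*X*Y*Z - X*Z**2 + 3*Y**3 - 2*Y**2*Z + Y*Z**2 - 2*Z**3

deg(f) = 3.
Substitute x = X/Z, y = Y/Z into f, then multiply by Z^3.
  monomial -2·x^3·y^0 ↦ -2·X^3·Y^0·Z^0.
  monomial 2·x^2·y^1 ↦ 2·X^2·Y^1·Z^0.
  monomial -1·x^2·y^0 ↦ -1·X^2·Y^0·Z^1.
  monomial 2·x^1·y^2 ↦ 2·X^1·Y^2·Z^0.
  monomial 2·x^1·y^1 ↦ 2·X^1·Y^1·Z^1.
  monomial -1·x^1·y^0 ↦ -1·X^1·Y^0·Z^2.
  monomial 3·x^0·y^3 ↦ 3·X^0·Y^3·Z^0.
  monomial -2·x^0·y^2 ↦ -2·X^0·Y^2·Z^1.
  monomial 1·x^0·y^1 ↦ 1·X^0·Y^1·Z^2.
  monomial -2·x^0·y^0 ↦ -2·X^0·Y^0·Z^3.
Collecting: F(X, Y, Z) = -2*X**3 + 2*X**2*Y - X**2*Z + 2*X*Y**2 + 2*X*Y*Z - X*Z**2 + 3*Y**3 - 2*Y**2*Z + Y*Z**2 - 2*Z**3.


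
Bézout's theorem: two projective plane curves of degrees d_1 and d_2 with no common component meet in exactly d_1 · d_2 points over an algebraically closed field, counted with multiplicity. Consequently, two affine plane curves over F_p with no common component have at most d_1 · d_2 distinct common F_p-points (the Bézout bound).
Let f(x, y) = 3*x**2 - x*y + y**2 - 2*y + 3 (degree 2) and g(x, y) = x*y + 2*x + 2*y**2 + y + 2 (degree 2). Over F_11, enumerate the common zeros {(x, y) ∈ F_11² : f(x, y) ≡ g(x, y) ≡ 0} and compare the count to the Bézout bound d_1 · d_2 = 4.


Common zeros: ∅; count = 0; Bézout bound = 4.

deg(f) = 2, deg(g) = 2, so Bézout bound = 4.
Scan x ∈ F_11. For each x, list the y ∈ F_11 with f(x, y) ≡ 0 and those with g(x, y) ≡ 0 (mod 11); the common zeros in that column are the intersection.
  x = 0: f ≡ 0 at y ∈ {4, 9}; g ≡ 0 at y ∈ ∅; common: ∅.
  x = 1: f ≡ 0 at y ∈ ∅; g ≡ 0 at y ∈ {4, 6}; common: ∅.
  x = 2: f ≡ 0 at y ∈ {2}; g ≡ 0 at y ∈ {1, 3}; common: ∅.
  x = 3: f ≡ 0 at y ∈ {7, 9}; g ≡ 0 at y ∈ ∅; common: ∅.
  x = 4: f ≡ 0 at y ∈ ∅; g ≡ 0 at y ∈ {7}; common: ∅.
  x = 5: f ≡ 0 at y ∈ {3, 4}; g ≡ 0 at y ∈ ∅; common: ∅.
  x = 6: f ≡ 0 at y ∈ {2, 6}; g ≡ 0 at y ∈ {5, 8}; common: ∅.
  x = 7: f ≡ 0 at y ∈ {3, 6}; g ≡ 0 at y ∈ ∅; common: ∅.
  x = 8: f ≡ 0 at y ∈ ∅; g ≡ 0 at y ∈ {2, 10}; common: ∅.
  x = 9: f ≡ 0 at y ∈ ∅; g ≡ 0 at y ∈ ∅; common: ∅.
  x = 10: f ≡ 0 at y ∈ ∅; g ≡ 0 at y ∈ {0}; common: ∅.
Collecting: common zeros = ∅, so the count is 0.
Comparison with the Bézout bound: 0 ≤ 4 = deg(f)·deg(g), as expected for curves with no common component (the affine F_11-count falls short of the bound because intersections may lie at infinity, over extension fields, or carry multiplicity).


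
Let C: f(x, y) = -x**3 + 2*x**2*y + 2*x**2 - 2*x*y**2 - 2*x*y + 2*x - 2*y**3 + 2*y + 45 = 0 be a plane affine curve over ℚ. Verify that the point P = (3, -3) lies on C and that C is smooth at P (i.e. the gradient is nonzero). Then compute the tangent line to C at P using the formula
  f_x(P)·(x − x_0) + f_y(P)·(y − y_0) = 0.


Tangent line at P: -61*x - 4*y + 171 = 0.

Step 1: f(3, -3) = 0, so P lies on C.
Step 2: partial derivatives
  f_x(x, y) = -3*x**2 + 4*x*y + 4*x - 2*y**2 - 2*y + 2, f_y(x, y) = 2*x**2 - 4*x*y - 2*x - 6*y**2 + 2.
  f_x(P) = -61, f_y(P) = -4 (gradient nonzero, so P is smooth).
Step 3: tangent line at P: -61·(x − 3) + -4·(y − -3) = 0.
Expanding: -61*x - 4*y + 171 = 0.


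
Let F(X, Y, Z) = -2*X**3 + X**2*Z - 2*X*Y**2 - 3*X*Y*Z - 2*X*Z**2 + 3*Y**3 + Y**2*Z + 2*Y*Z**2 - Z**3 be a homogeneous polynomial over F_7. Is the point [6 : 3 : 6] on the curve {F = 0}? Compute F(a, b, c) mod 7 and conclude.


F(6,3,6) ≡ 0 (mod 7); P is on the curve.

Evaluate F(6, 3, 6) term-by-term (mod 7).
  -2*X**3 ↦ -2·216·1·1 = -432
  X**2*Z ↦ 1·36·1·6 = 216
  -2*X*Y**2 ↦ -2·6·9·1 = -108
  -3*X*Y*Z ↦ -3·6·3·6 = -324
  -2*X*Z**2 ↦ -2·6·1·36 = -432
  3*Y**3 ↦ 3·1·27·1 = 81
  Y**2*Z ↦ 1·1·9·6 = 54
  2*Y*Z**2 ↦ 2·1·3·36 = 216
  -Z**3 ↦ -1·1·1·216 = -216
Sum: F(6, 3, 6) = (-432) + (216) + (-108) + (-324) + (-432) + (81) + (54) + (216) + (-216) = -945.
Reducing mod 7: -945 ≡ 0 (mod 7).
Since F(a, b, c) ≡ 0 (mod 7), P lies on the curve.


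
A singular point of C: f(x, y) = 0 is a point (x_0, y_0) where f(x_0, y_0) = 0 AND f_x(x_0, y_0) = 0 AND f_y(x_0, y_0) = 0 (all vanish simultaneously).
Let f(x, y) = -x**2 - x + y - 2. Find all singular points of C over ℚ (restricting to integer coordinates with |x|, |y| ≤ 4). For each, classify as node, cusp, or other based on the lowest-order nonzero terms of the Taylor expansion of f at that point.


No singular points in the scanned grid; C is smooth there.

Compute partial derivatives:
  f_x = -2*x - 1.
  f_y = 1.
f_y = 1 is a nonzero constant, so f_y never vanishes: no point (x, y) can satisfy f = f_x = f_y = 0. In particular no (x, y) ∈ {−4, ..., 4}² is singular; the curve is smooth.


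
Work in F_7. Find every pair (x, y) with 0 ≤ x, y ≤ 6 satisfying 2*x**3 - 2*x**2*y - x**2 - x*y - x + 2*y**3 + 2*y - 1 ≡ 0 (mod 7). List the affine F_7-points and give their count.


Affine F_7-points: {(0, 5), (1, 1), (2, 4), (3, 5), (5, 1), (6, 1), (6, 5)}; count = 7.

For each of the 49 pairs (x, y) ∈ F_7², evaluate f(x, y) mod 7. Record the zeros.
  x = 0: [0↦6, 1↦3, 2↦5, 3↦3, 4↦2, 5↦0, 6↦2]  zeros at y ∈ {5}
  x = 1: [0↦6, 1↦0, 2↦6, 3↦1, 4↦4, 5↦6, 6↦5]  zeros at y ∈ {1}
  x = 2: [0↦2, 1↦3, 2↦2, 3↦4, 4↦0, 5↦2, 6↦1]  zeros at y ∈ {4}
  x = 3: [0↦6, 1↦3, 2↦5, 3↦3, 4↦2, 5↦0, 6↦2]  zeros at y ∈ {5}
  x = 4: [0↦2, 1↦5, 2↦6, 3↦3, 4↦1, 5↦5, 6↦6]  zeros at y ∈ ∅
  x = 5: [0↦2, 1↦0, 2↦3, 3↦2, 4↦2, 5↦1, 6↦4]  zeros at y ∈ {1}
  x = 6: [0↦4, 1↦0, 2↦1, 3↦5, 4↦3, 5↦0, 6↦1]  zeros at y ∈ {1, 5}
Collecting zeros: affine points = {(0, 5), (1, 1), (2, 4), (3, 5), (5, 1), (6, 1), (6, 5)}.
Total count |C(F_7)_aff| = 7.


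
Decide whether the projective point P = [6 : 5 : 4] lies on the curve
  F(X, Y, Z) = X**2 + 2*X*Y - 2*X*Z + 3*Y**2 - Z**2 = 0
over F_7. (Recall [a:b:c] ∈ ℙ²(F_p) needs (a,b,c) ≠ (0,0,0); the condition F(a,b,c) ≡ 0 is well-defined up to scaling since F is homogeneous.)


F(6,5,4) ≡ 2 (mod 7); P is NOT on the curve.

Evaluate F(6, 5, 4) term-by-term (mod 7).
  X**2 ↦ 1·36·1·1 = 36
  2*X*Y ↦ 2·6·5·1 = 60
  -2*X*Z ↦ -2·6·1·4 = -48
  3*Y**2 ↦ 3·1·25·1 = 75
  -Z**2 ↦ -1·1·1·16 = -16
Sum: F(6, 5, 4) = (36) + (60) + (-48) + (75) + (-16) = 107.
Reducing mod 7: 107 ≡ 2 (mod 7).
Since F(a, b, c) ≡ 2 ≠ 0 (mod 7), P does NOT lie on the curve.


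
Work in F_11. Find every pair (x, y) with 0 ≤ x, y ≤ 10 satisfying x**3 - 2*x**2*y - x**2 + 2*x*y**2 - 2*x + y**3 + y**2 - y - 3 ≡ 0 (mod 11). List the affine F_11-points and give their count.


Affine F_11-points: {(1, 10), (3, 6), (6, 0), (7, 8), (8, 0), (9, 0), (9, 1), (9, 2), (10, 4)}; count = 9.

For each of the 121 pairs (x, y) ∈ F_11², evaluate f(x, y) mod 11. Record the zeros.
  x = 0: [0↦8, 1↦9, 2↦7, 3↦8, 4↦7, 5↦10, 6↦1, 7↦8, 8↦4, 9↦6, 10↦9]  zeros at y ∈ ∅
  x = 1: [0↦6, 1↦7, 2↦9, 3↦7, 4↦7, 5↦4, 6↦4, 7↦2, 8↦4, 9↦5, 10↦0]  zeros at y ∈ {10}
  x = 2: [0↦8, 1↦5, 2↦7, 3↦9, 4↦6, 5↦4, 6↦9, 7↦5, 8↦9, 9↦5, 10↦10]  zeros at y ∈ ∅
  x = 3: [0↦9, 1↦9, 2↦7, 3↦9, 4↦10, 5↦5, 6↦0, 7↦1, 8↦3, 9↦1, 10↦1]  zeros at y ∈ {6}
  x = 4: [0↦4, 1↦3, 2↦4, 3↦2, 4↦3, 5↦2, 6↦5, 7↦7, 8↦3, 9↦10, 10↦1]  zeros at y ∈ ∅
  x = 5: [0↦10, 1↦4, 2↦4, 3↦5, 4↦2, 5↦1, 6↦8, 7↦7, 8↦4, 9↦5, 10↦5]  zeros at y ∈ ∅
  x = 6: [0↦0, 1↦7, 2↦2, 3↦2, 4↦2, 5↦8, 6↦4, 7↦7, 8↦1, 9↦3, 10↦8]  zeros at y ∈ {0}
  x = 7: [0↦2, 1↦7, 2↦4, 3↦10, 4↦9, 5↦7, 6↦10, 7↦2, 8↦0, 9↦10, 10↦5]  zeros at y ∈ {8}
  x = 8: [0↦0, 1↦10, 2↦5, 3↦2, 4↦7, 5↦4, 6↦10, 7↦9, 8↦7, 9↦10, 10↦2]  zeros at y ∈ {0}
  x = 9: [0↦0, 1↦0, 2↦0, 3↦6, 4↦2, 5↦5, 6↦10, 7↦1, 8↦6, 9↦9, 10↦5]  zeros at y ∈ {0, 1, 2}
  x = 10: [0↦8, 1↦5, 2↦6, 3↦6, 4↦0, 5↦5, 6↦5, 7↦6, 8↦3, 9↦2, 10↦9]  zeros at y ∈ {4}
Collecting zeros: affine points = {(1, 10), (3, 6), (6, 0), (7, 8), (8, 0), (9, 0), (9, 1), (9, 2), (10, 4)}.
Total count |C(F_11)_aff| = 9.


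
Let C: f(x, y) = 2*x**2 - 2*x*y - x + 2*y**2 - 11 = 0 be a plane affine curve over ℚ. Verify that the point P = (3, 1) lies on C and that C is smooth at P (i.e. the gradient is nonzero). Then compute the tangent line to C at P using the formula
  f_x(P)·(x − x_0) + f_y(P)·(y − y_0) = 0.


Tangent line at P: 9*x - 2*y - 25 = 0.

Step 1: f(3, 1) = 0, so P lies on C.
Step 2: partial derivatives
  f_x(x, y) = 4*x - 2*y - 1, f_y(x, y) = -2*x + 4*y.
  f_x(P) = 9, f_y(P) = -2 (gradient nonzero, so P is smooth).
Step 3: tangent line at P: 9·(x − 3) + -2·(y − 1) = 0.
Expanding: 9*x - 2*y - 25 = 0.


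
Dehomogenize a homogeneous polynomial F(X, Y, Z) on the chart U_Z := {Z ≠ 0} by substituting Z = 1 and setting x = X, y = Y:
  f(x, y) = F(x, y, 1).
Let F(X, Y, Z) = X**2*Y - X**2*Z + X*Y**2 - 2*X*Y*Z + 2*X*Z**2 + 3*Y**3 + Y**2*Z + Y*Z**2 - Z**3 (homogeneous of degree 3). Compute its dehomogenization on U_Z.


f(x, y) = x**2*y - x**2 + x*y**2 - 2*x*y + 2*x + 3*y**3 + y**2 + y - 1

On U_Z we set Z = 1. Each monomial c·X^i·Y^j·Z^k in F becomes c·x^i·y^j·1^k = c·x^i·y^j.
Substituting Z = 1: F(X, Y, 1) = x**2*y - x**2 + x*y**2 - 2*x*y + 2*x + 3*y**3 + y**2 + y - 1.
Note: deg(f) ≤ deg(F) = 3; strict inequality happens when F is divisible by Z (lost terms).


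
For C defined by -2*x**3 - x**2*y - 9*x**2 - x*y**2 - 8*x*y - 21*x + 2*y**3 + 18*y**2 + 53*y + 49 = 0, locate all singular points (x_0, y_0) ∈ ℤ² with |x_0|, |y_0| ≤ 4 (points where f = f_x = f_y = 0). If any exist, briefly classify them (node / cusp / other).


Singular points: {(-1, -3)}; classification: cusp.

Compute partial derivatives:
  f_x = -6*x**2 - 2*x*y - 18*x - y**2 - 8*y - 21.
  f_y = -x**2 - 2*x*y - 8*x + 6*y**2 + 36*y + 53.
Scan x_0 ∈ {−4, ..., 4}. For each x_0, f_y(x_0, y) is a polynomial in y; find its integer roots y ∈ {−4, ..., 4}, then test f_x and f at those candidates.
  x = -4: f_y(-4, y) = 6*y**2 + 44*y + 69; no integer root y with |y| ≤ 4.
  x = -3: f_y(-3, y) = 6*y**2 + 42*y + 68; no integer root y with |y| ≤ 4.
  x = -2: f_y(-2, y) = 6*y**2 + 40*y + 65; no integer root y with |y| ≤ 4.
  x = -1: f_y(-1, y) = 6*y**2 + 38*y + 60; vanishes at y ∈ {-3}. (-1, -3): f_x = 0, f = 0 — SINGULAR.
  x = 0: f_y(0, y) = 6*y**2 + 36*y + 53; no integer root y with |y| ≤ 4.
  x = 1: f_y(1, y) = 6*y**2 + 34*y + 44; vanishes at y ∈ {-2}. (1, -2): f_x = -29 ≠ 0.
  x = 2: f_y(2, y) = 6*y**2 + 32*y + 33; no integer root y with |y| ≤ 4.
  x = 3: f_y(3, y) = 6*y**2 + 30*y + 20; no integer root y with |y| ≤ 4.
  x = 4: f_y(4, y) = 6*y**2 + 28*y + 5; no integer root y with |y| ≤ 4.
Only singular point on the grid: (-1, -3).
Classify: substitute x = -1 + u, y = -3 + v and expand: f = -2*u**3 - u**2*v - u*v**2 + 2*v**3 + v**2.
No constant or linear terms (consistent with a singular point). Quadratic part: v**2. Cubic part: -2*u**3 - u**2*v - u*v**2 + 2*v**3.
The quadratic part v**2 is a perfect square, so there is a single (double) tangent line v = 0, i.e. y = -3. Restricting the cubic part to that line (v = 0) leaves -2*u**3 ≠ 0, so f is not divisible by v and the branch is v² ≈ 2*u**3 to lowest order — this is a cusp.
Classification: cusp.


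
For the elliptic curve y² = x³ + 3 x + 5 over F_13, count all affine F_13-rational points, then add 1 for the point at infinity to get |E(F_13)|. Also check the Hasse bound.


Affine points = {(1, 3), (1, 10), (4, 4), (4, 9), (11, 2), (11, 11), (12, 1), (12, 12)}; affine count = 8; |E(F_13)| = 9.

Discriminant check: Δ ∝ 4a³ + 27b² = 4·3³ + 27·5² = 4·27 + 27·25 ≡ 3 (mod 13). Nonzero ⇒ E is nonsingular.
For each x ∈ F_13, compute rhs = x³ + 3·x + 5 mod 13, then count y ∈ F_13 with y² ≡ rhs.
  x = 0: rhs = 5, matching y values: none (0 points).
  x = 1: rhs = 9, matching y values: 3, 10 (2 points).
  x = 2: rhs = 6, matching y values: none (0 points).
  x = 3: rhs = 2, matching y values: none (0 points).
  x = 4: rhs = 3, matching y values: 4, 9 (2 points).
  x = 5: rhs = 2, matching y values: none (0 points).
  x = 6: rhs = 5, matching y values: none (0 points).
  x = 7: rhs = 5, matching y values: none (0 points).
  x = 8: rhs = 8, matching y values: none (0 points).
  x = 9: rhs = 7, matching y values: none (0 points).
  x = 10: rhs = 8, matching y values: none (0 points).
  x = 11: rhs = 4, matching y values: 2, 11 (2 points).
  x = 12: rhs = 1, matching y values: 1, 12 (2 points).
Total affine count: 8.
Full point count |E(F_13)| = 8 + 1 = 9.
Hasse bound: |9 − (13+1)| = |-5| = 5 ≤ 2√13 ≈ 7.2111 ✓.


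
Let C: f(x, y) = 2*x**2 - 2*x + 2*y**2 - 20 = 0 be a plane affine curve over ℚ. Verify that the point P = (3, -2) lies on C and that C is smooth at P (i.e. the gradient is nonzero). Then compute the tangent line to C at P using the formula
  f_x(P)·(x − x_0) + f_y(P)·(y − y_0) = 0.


Tangent line at P: 10*x - 8*y - 46 = 0.

Step 1: f(3, -2) = 0, so P lies on C.
Step 2: partial derivatives
  f_x(x, y) = 4*x - 2, f_y(x, y) = 4*y.
  f_x(P) = 10, f_y(P) = -8 (gradient nonzero, so P is smooth).
Step 3: tangent line at P: 10·(x − 3) + -8·(y − -2) = 0.
Expanding: 10*x - 8*y - 46 = 0.


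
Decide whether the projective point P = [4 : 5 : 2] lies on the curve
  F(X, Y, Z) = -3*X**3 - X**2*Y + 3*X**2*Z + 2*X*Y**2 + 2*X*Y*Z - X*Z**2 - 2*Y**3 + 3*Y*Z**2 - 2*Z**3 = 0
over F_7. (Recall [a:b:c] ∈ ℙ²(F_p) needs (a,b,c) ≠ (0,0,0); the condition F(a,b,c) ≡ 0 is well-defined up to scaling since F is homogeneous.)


F(4,5,2) ≡ 1 (mod 7); P is NOT on the curve.

Evaluate F(4, 5, 2) term-by-term (mod 7).
  -3*X**3 ↦ -3·64·1·1 = -192
  -X**2*Y ↦ -1·16·5·1 = -80
  3*X**2*Z ↦ 3·16·1·2 = 96
  2*X*Y**2 ↦ 2·4·25·1 = 200
  2*X*Y*Z ↦ 2·4·5·2 = 80
  -X*Z**2 ↦ -1·4·1·4 = -16
  -2*Y**3 ↦ -2·1·125·1 = -250
  3*Y*Z**2 ↦ 3·1·5·4 = 60
  -2*Z**3 ↦ -2·1·1·8 = -16
Sum: F(4, 5, 2) = (-192) + (-80) + (96) + (200) + (80) + (-16) + (-250) + (60) + (-16) = -118.
Reducing mod 7: -118 ≡ 1 (mod 7).
Since F(a, b, c) ≡ 1 ≠ 0 (mod 7), P does NOT lie on the curve.


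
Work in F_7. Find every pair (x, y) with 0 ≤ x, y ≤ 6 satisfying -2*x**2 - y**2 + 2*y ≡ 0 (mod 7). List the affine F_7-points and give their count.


Affine F_7-points: {(0, 0), (0, 2), (2, 1), (3, 3), (3, 6), (4, 3), (4, 6), (5, 1)}; count = 8.

For each of the 49 pairs (x, y) ∈ F_7², evaluate f(x, y) mod 7. Record the zeros.
  x = 0: [0↦0, 1↦1, 2↦0, 3↦4, 4↦6, 5↦6, 6↦4]  zeros at y ∈ {0, 2}
  x = 1: [0↦5, 1↦6, 2↦5, 3↦2, 4↦4, 5↦4, 6↦2]  zeros at y ∈ ∅
  x = 2: [0↦6, 1↦0, 2↦6, 3↦3, 4↦5, 5↦5, 6↦3]  zeros at y ∈ {1}
  x = 3: [0↦3, 1↦4, 2↦3, 3↦0, 4↦2, 5↦2, 6↦0]  zeros at y ∈ {3, 6}
  x = 4: [0↦3, 1↦4, 2↦3, 3↦0, 4↦2, 5↦2, 6↦0]  zeros at y ∈ {3, 6}
  x = 5: [0↦6, 1↦0, 2↦6, 3↦3, 4↦5, 5↦5, 6↦3]  zeros at y ∈ {1}
  x = 6: [0↦5, 1↦6, 2↦5, 3↦2, 4↦4, 5↦4, 6↦2]  zeros at y ∈ ∅
Collecting zeros: affine points = {(0, 0), (0, 2), (2, 1), (3, 3), (3, 6), (4, 3), (4, 6), (5, 1)}.
Total count |C(F_7)_aff| = 8.


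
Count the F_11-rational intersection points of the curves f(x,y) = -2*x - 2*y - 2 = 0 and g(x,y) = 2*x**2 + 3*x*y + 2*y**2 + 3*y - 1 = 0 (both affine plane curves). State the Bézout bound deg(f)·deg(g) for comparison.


Common zeros: {(6, 4), (7, 3)}; count = 2; Bézout bound = 2.

deg(f) = 1, deg(g) = 2, so Bézout bound = 2.
Scan x ∈ F_11. For each x, list the y ∈ F_11 with f(x, y) ≡ 0 and those with g(x, y) ≡ 0 (mod 11); the common zeros in that column are the intersection.
  x = 0: f ≡ 0 at y ∈ {10}; g ≡ 0 at y ∈ ∅; common: ∅.
  x = 1: f ≡ 0 at y ∈ {9}; g ≡ 0 at y ∈ ∅; common: ∅.
  x = 2: f ≡ 0 at y ∈ {8}; g ≡ 0 at y ∈ {2, 10}; common: ∅.
  x = 3: f ≡ 0 at y ∈ {7}; g ≡ 0 at y ∈ ∅; common: ∅.
  x = 4: f ≡ 0 at y ∈ {6}; g ≡ 0 at y ∈ ∅; common: ∅.
  x = 5: f ≡ 0 at y ∈ {5}; g ≡ 0 at y ∈ {3, 10}; common: ∅.
  x = 6: f ≡ 0 at y ∈ {4}; g ≡ 0 at y ∈ {2, 4}; common: {4}.
  x = 7: f ≡ 0 at y ∈ {3}; g ≡ 0 at y ∈ {3, 7}; common: {3}.
  x = 8: f ≡ 0 at y ∈ {2}; g ≡ 0 at y ∈ ∅; common: ∅.
  x = 9: f ≡ 0 at y ∈ {1}; g ≡ 0 at y ∈ ∅; common: ∅.
  x = 10: f ≡ 0 at y ∈ {0}; g ≡ 0 at y ∈ {4, 7}; common: ∅.
Collecting: common zeros = {(6, 4), (7, 3)}, so the count is 2.
Comparison with the Bézout bound: 2 ≤ 2 = deg(f)·deg(g), as expected for curves with no common component (the bound is attained).


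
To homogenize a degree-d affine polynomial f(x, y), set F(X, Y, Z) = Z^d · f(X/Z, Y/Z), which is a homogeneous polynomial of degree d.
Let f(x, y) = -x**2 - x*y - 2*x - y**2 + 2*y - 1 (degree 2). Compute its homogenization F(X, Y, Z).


F(X, Y, Z) = -X**2 - X*Y - 2*X*Z - Y**2 + 2*Y*Z - Z**2

deg(f) = 2.
Substitute x = X/Z, y = Y/Z into f, then multiply by Z^2.
  monomial -1·x^2·y^0 ↦ -1·X^2·Y^0·Z^0.
  monomial -1·x^1·y^1 ↦ -1·X^1·Y^1·Z^0.
  monomial -2·x^1·y^0 ↦ -2·X^1·Y^0·Z^1.
  monomial -1·x^0·y^2 ↦ -1·X^0·Y^2·Z^0.
  monomial 2·x^0·y^1 ↦ 2·X^0·Y^1·Z^1.
  monomial -1·x^0·y^0 ↦ -1·X^0·Y^0·Z^2.
Collecting: F(X, Y, Z) = -X**2 - X*Y - 2*X*Z - Y**2 + 2*Y*Z - Z**2.


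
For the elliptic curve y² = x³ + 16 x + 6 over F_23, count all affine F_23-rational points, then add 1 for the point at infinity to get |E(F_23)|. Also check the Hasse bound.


Affine points = {(0, 11), (0, 12), (1, 0), (2, 0), (3, 9), (3, 14), (5, 2), (5, 21), (7, 1), (7, 22), (8, 5), (8, 18), (10, 4), (10, 19), (11, 8), (11, 15), (17, 4), (17, 19), (18, 10), (18, 13), (19, 4), (19, 19), (20, 0), (21, 9), (21, 14), (22, 9), (22, 14)}; affine count = 27; |E(F_23)| = 28.

Discriminant check: Δ ∝ 4a³ + 27b² = 4·16³ + 27·6² = 4·4096 + 27·36 ≡ 14 (mod 23). Nonzero ⇒ E is nonsingular.
For each x ∈ F_23, compute rhs = x³ + 16·x + 6 mod 23, then count y ∈ F_23 with y² ≡ rhs.
  x = 0: rhs = 6, matching y values: 11, 12 (2 points).
  x = 1: rhs = 0, matching y values: 0 (1 points).
  x = 2: rhs = 0, matching y values: 0 (1 points).
  x = 3: rhs = 12, matching y values: 9, 14 (2 points).
  x = 4: rhs = 19, matching y values: none (0 points).
  x = 5: rhs = 4, matching y values: 2, 21 (2 points).
  x = 6: rhs = 19, matching y values: none (0 points).
  x = 7: rhs = 1, matching y values: 1, 22 (2 points).
  x = 8: rhs = 2, matching y values: 5, 18 (2 points).
  x = 9: rhs = 5, matching y values: none (0 points).
  x = 10: rhs = 16, matching y values: 4, 19 (2 points).
  x = 11: rhs = 18, matching y values: 8, 15 (2 points).
  x = 12: rhs = 17, matching y values: none (0 points).
  x = 13: rhs = 19, matching y values: none (0 points).
  x = 14: rhs = 7, matching y values: none (0 points).
  x = 15: rhs = 10, matching y values: none (0 points).
  x = 16: rhs = 11, matching y values: none (0 points).
  x = 17: rhs = 16, matching y values: 4, 19 (2 points).
  x = 18: rhs = 8, matching y values: 10, 13 (2 points).
  x = 19: rhs = 16, matching y values: 4, 19 (2 points).
  x = 20: rhs = 0, matching y values: 0 (1 points).
  x = 21: rhs = 12, matching y values: 9, 14 (2 points).
  x = 22: rhs = 12, matching y values: 9, 14 (2 points).
Total affine count: 27.
Full point count |E(F_23)| = 27 + 1 = 28.
Hasse bound: |28 − (23+1)| = |4| = 4 ≤ 2√23 ≈ 9.5917 ✓.


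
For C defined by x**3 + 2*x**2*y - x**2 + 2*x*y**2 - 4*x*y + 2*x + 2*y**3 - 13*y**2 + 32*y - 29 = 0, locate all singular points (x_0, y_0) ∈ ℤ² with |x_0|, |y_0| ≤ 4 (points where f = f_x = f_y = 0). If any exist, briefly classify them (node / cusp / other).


Singular points: {(-2, 3)}; classification: node.

Compute partial derivatives:
  f_x = 3*x**2 + 4*x*y - 2*x + 2*y**2 - 4*y + 2.
  f_y = 2*x**2 + 4*x*y - 4*x + 6*y**2 - 26*y + 32.
Scan x_0 ∈ {−4, ..., 4}. For each x_0, f_y(x_0, y) is a polynomial in y; find its integer roots y ∈ {−4, ..., 4}, then test f_x and f at those candidates.
  x = -4: f_y(-4, y) = 6*y**2 - 42*y + 80; no integer root y with |y| ≤ 4.
  x = -3: f_y(-3, y) = 6*y**2 - 38*y + 62; no integer root y with |y| ≤ 4.
  x = -2: f_y(-2, y) = 6*y**2 - 34*y + 48; vanishes at y ∈ {3}. (-2, 3): f_x = 0, f = 0 — SINGULAR.
  x = -1: f_y(-1, y) = 6*y**2 - 30*y + 38; no integer root y with |y| ≤ 4.
  x = 0: f_y(0, y) = 6*y**2 - 26*y + 32; no integer root y with |y| ≤ 4.
  x = 1: f_y(1, y) = 6*y**2 - 22*y + 30; no integer root y with |y| ≤ 4.
  x = 2: f_y(2, y) = 6*y**2 - 18*y + 32; no integer root y with |y| ≤ 4.
  x = 3: f_y(3, y) = 6*y**2 - 14*y + 38; no integer root y with |y| ≤ 4.
  x = 4: f_y(4, y) = 6*y**2 - 10*y + 48; no integer root y with |y| ≤ 4.
Only singular point on the grid: (-2, 3).
Classify: substitute x = -2 + u, y = 3 + v and expand: f = u**3 + 2*u**2*v - u**2 + 2*u*v**2 + 2*v**3 + v**2.
No constant or linear terms (consistent with a singular point). Quadratic part: -u**2 + v**2. Cubic part: u**3 + 2*u**2*v + 2*u*v**2 + 2*v**3.
The quadratic part v**2 - u**2 = (v − u)(v + u) splits into two distinct linear factors, so there are two distinct tangent lines y − 3 = ±(x − -2) — this is a node (ordinary double point).
Classification: node.


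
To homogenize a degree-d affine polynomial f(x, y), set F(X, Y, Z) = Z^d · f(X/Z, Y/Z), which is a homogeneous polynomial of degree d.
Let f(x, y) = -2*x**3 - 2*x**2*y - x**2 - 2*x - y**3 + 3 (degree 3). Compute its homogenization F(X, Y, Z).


F(X, Y, Z) = -2*X**3 - 2*X**2*Y - X**2*Z - 2*X*Z**2 - Y**3 + 3*Z**3

deg(f) = 3.
Substitute x = X/Z, y = Y/Z into f, then multiply by Z^3.
  monomial -2·x^3·y^0 ↦ -2·X^3·Y^0·Z^0.
  monomial -2·x^2·y^1 ↦ -2·X^2·Y^1·Z^0.
  monomial -1·x^2·y^0 ↦ -1·X^2·Y^0·Z^1.
  monomial -2·x^1·y^0 ↦ -2·X^1·Y^0·Z^2.
  monomial -1·x^0·y^3 ↦ -1·X^0·Y^3·Z^0.
  monomial 3·x^0·y^0 ↦ 3·X^0·Y^0·Z^3.
Collecting: F(X, Y, Z) = -2*X**3 - 2*X**2*Y - X**2*Z - 2*X*Z**2 - Y**3 + 3*Z**3.


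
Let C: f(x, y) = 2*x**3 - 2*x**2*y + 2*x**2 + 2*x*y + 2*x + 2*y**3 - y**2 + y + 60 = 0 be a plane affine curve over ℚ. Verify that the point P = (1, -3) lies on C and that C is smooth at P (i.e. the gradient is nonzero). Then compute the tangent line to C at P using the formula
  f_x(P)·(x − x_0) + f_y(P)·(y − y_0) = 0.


Tangent line at P: 18*x + 61*y + 165 = 0.

Step 1: f(1, -3) = 0, so P lies on C.
Step 2: partial derivatives
  f_x(x, y) = 6*x**2 - 4*x*y + 4*x + 2*y + 2, f_y(x, y) = -2*x**2 + 2*x + 6*y**2 - 2*y + 1.
  f_x(P) = 18, f_y(P) = 61 (gradient nonzero, so P is smooth).
Step 3: tangent line at P: 18·(x − 1) + 61·(y − -3) = 0.
Expanding: 18*x + 61*y + 165 = 0.


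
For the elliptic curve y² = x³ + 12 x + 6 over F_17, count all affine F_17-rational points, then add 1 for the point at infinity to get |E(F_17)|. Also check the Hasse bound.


Affine points = {(1, 6), (1, 11), (2, 2), (2, 15), (3, 1), (3, 16), (4, 4), (4, 13), (5, 2), (5, 15), (7, 5), (7, 12), (8, 6), (8, 11), (10, 2), (10, 15), (12, 5), (12, 12), (13, 8), (13, 9), (15, 5), (15, 12)}; affine count = 22; |E(F_17)| = 23.

Discriminant check: Δ ∝ 4a³ + 27b² = 4·12³ + 27·6² = 4·1728 + 27·36 ≡ 13 (mod 17). Nonzero ⇒ E is nonsingular.
For each x ∈ F_17, compute rhs = x³ + 12·x + 6 mod 17, then count y ∈ F_17 with y² ≡ rhs.
  x = 0: rhs = 6, matching y values: none (0 points).
  x = 1: rhs = 2, matching y values: 6, 11 (2 points).
  x = 2: rhs = 4, matching y values: 2, 15 (2 points).
  x = 3: rhs = 1, matching y values: 1, 16 (2 points).
  x = 4: rhs = 16, matching y values: 4, 13 (2 points).
  x = 5: rhs = 4, matching y values: 2, 15 (2 points).
  x = 6: rhs = 5, matching y values: none (0 points).
  x = 7: rhs = 8, matching y values: 5, 12 (2 points).
  x = 8: rhs = 2, matching y values: 6, 11 (2 points).
  x = 9: rhs = 10, matching y values: none (0 points).
  x = 10: rhs = 4, matching y values: 2, 15 (2 points).
  x = 11: rhs = 7, matching y values: none (0 points).
  x = 12: rhs = 8, matching y values: 5, 12 (2 points).
  x = 13: rhs = 13, matching y values: 8, 9 (2 points).
  x = 14: rhs = 11, matching y values: none (0 points).
  x = 15: rhs = 8, matching y values: 5, 12 (2 points).
  x = 16: rhs = 10, matching y values: none (0 points).
Total affine count: 22.
Full point count |E(F_17)| = 22 + 1 = 23.
Hasse bound: |23 − (17+1)| = |5| = 5 ≤ 2√17 ≈ 8.2462 ✓.


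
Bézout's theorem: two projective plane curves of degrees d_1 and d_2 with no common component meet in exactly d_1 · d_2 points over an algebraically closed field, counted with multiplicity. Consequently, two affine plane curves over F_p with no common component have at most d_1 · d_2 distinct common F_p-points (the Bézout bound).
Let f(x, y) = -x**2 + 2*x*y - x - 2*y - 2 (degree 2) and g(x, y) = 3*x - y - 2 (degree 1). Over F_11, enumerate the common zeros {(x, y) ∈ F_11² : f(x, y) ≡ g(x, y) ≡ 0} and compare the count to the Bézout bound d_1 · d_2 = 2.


Common zeros: {(2, 4), (9, 3)}; count = 2; Bézout bound = 2.

deg(f) = 2, deg(g) = 1, so Bézout bound = 2.
Scan x ∈ F_11. For each x, list the y ∈ F_11 with f(x, y) ≡ 0 and those with g(x, y) ≡ 0 (mod 11); the common zeros in that column are the intersection.
  x = 0: f ≡ 0 at y ∈ {10}; g ≡ 0 at y ∈ {9}; common: ∅.
  x = 1: f ≡ 0 at y ∈ ∅; g ≡ 0 at y ∈ {1}; common: ∅.
  x = 2: f ≡ 0 at y ∈ {4}; g ≡ 0 at y ∈ {4}; common: {4}.
  x = 3: f ≡ 0 at y ∈ {9}; g ≡ 0 at y ∈ {7}; common: ∅.
  x = 4: f ≡ 0 at y ∈ {0}; g ≡ 0 at y ∈ {10}; common: ∅.
  x = 5: f ≡ 0 at y ∈ {4}; g ≡ 0 at y ∈ {2}; common: ∅.
  x = 6: f ≡ 0 at y ∈ {0}; g ≡ 0 at y ∈ {5}; common: ∅.
  x = 7: f ≡ 0 at y ∈ {3}; g ≡ 0 at y ∈ {8}; common: ∅.
  x = 8: f ≡ 0 at y ∈ {10}; g ≡ 0 at y ∈ {0}; common: ∅.
  x = 9: f ≡ 0 at y ∈ {3}; g ≡ 0 at y ∈ {3}; common: {3}.
  x = 10: f ≡ 0 at y ∈ {5}; g ≡ 0 at y ∈ {6}; common: ∅.
Collecting: common zeros = {(2, 4), (9, 3)}, so the count is 2.
Comparison with the Bézout bound: 2 ≤ 2 = deg(f)·deg(g), as expected for curves with no common component (the bound is attained).


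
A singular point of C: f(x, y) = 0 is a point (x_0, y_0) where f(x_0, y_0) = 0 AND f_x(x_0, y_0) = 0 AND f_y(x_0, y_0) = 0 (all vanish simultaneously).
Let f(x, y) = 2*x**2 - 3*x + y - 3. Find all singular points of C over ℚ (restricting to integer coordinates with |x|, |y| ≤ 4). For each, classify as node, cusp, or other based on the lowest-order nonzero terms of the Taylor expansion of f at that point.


No singular points in the scanned grid; C is smooth there.

Compute partial derivatives:
  f_x = 4*x - 3.
  f_y = 1.
f_y = 1 is a nonzero constant, so f_y never vanishes: no point (x, y) can satisfy f = f_x = f_y = 0. In particular no (x, y) ∈ {−4, ..., 4}² is singular; the curve is smooth.


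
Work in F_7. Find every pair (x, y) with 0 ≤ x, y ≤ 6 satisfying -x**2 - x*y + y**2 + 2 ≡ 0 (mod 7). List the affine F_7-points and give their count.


Affine F_7-points: {(1, 3), (1, 5), (3, 0), (3, 3), (4, 0), (4, 4), (6, 2), (6, 4)}; count = 8.

For each of the 49 pairs (x, y) ∈ F_7², evaluate f(x, y) mod 7. Record the zeros.
  x = 0: [0↦2, 1↦3, 2↦6, 3↦4, 4↦4, 5↦6, 6↦3]  zeros at y ∈ ∅
  x = 1: [0↦1, 1↦1, 2↦3, 3↦0, 4↦6, 5↦0, 6↦3]  zeros at y ∈ {3, 5}
  x = 2: [0↦5, 1↦4, 2↦5, 3↦1, 4↦6, 5↦6, 6↦1]  zeros at y ∈ ∅
  x = 3: [0↦0, 1↦5, 2↦5, 3↦0, 4↦4, 5↦3, 6↦4]  zeros at y ∈ {0, 3}
  x = 4: [0↦0, 1↦4, 2↦3, 3↦4, 4↦0, 5↦5, 6↦5]  zeros at y ∈ {0, 4}
  x = 5: [0↦5, 1↦1, 2↦6, 3↦6, 4↦1, 5↦5, 6↦4]  zeros at y ∈ ∅
  x = 6: [0↦1, 1↦3, 2↦0, 3↦6, 4↦0, 5↦3, 6↦1]  zeros at y ∈ {2, 4}
Collecting zeros: affine points = {(1, 3), (1, 5), (3, 0), (3, 3), (4, 0), (4, 4), (6, 2), (6, 4)}.
Total count |C(F_7)_aff| = 8.


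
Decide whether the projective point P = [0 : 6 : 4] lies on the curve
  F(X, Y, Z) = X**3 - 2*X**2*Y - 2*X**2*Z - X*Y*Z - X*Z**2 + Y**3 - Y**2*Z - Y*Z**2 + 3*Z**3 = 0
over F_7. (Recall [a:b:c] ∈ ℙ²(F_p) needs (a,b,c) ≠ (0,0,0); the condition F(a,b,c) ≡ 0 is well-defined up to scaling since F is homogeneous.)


F(0,6,4) ≡ 0 (mod 7); P is on the curve.

Evaluate F(0, 6, 4) term-by-term (mod 7).
  X**3 ↦ 1·0·1·1 = 0
  -2*X**2*Y ↦ -2·0·6·1 = 0
  -2*X**2*Z ↦ -2·0·1·4 = 0
  -X*Y*Z ↦ -1·0·6·4 = 0
  -X*Z**2 ↦ -1·0·1·16 = 0
  Y**3 ↦ 1·1·216·1 = 216
  -Y**2*Z ↦ -1·1·36·4 = -144
  -Y*Z**2 ↦ -1·1·6·16 = -96
  3*Z**3 ↦ 3·1·1·64 = 192
Sum: F(0, 6, 4) = (0) + (0) + (0) + (0) + (0) + (216) + (-144) + (-96) + (192) = 168.
Reducing mod 7: 168 ≡ 0 (mod 7).
Since F(a, b, c) ≡ 0 (mod 7), P lies on the curve.


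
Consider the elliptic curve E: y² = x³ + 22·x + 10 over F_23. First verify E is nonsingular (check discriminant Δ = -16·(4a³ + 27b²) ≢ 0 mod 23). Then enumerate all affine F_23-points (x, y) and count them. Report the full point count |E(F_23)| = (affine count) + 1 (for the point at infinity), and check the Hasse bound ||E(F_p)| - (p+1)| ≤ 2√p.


Affine points = {(2, 4), (2, 19), (4, 1), (4, 22), (6, 6), (6, 17), (7, 1), (7, 22), (8, 10), (8, 13), (12, 1), (12, 22), (13, 3), (13, 20), (14, 7), (14, 16), (15, 9), (15, 14), (20, 3), (20, 20), (21, 2), (21, 21)}; affine count = 22; |E(F_23)| = 23.

Discriminant check: Δ ∝ 4a³ + 27b² = 4·22³ + 27·10² = 4·10648 + 27·100 ≡ 5 (mod 23). Nonzero ⇒ E is nonsingular.
For each x ∈ F_23, compute rhs = x³ + 22·x + 10 mod 23, then count y ∈ F_23 with y² ≡ rhs.
  x = 0: rhs = 10, matching y values: none (0 points).
  x = 1: rhs = 10, matching y values: none (0 points).
  x = 2: rhs = 16, matching y values: 4, 19 (2 points).
  x = 3: rhs = 11, matching y values: none (0 points).
  x = 4: rhs = 1, matching y values: 1, 22 (2 points).
  x = 5: rhs = 15, matching y values: none (0 points).
  x = 6: rhs = 13, matching y values: 6, 17 (2 points).
  x = 7: rhs = 1, matching y values: 1, 22 (2 points).
  x = 8: rhs = 8, matching y values: 10, 13 (2 points).
  x = 9: rhs = 17, matching y values: none (0 points).
  x = 10: rhs = 11, matching y values: none (0 points).
  x = 11: rhs = 19, matching y values: none (0 points).
  x = 12: rhs = 1, matching y values: 1, 22 (2 points).
  x = 13: rhs = 9, matching y values: 3, 20 (2 points).
  x = 14: rhs = 3, matching y values: 7, 16 (2 points).
  x = 15: rhs = 12, matching y values: 9, 14 (2 points).
  x = 16: rhs = 19, matching y values: none (0 points).
  x = 17: rhs = 7, matching y values: none (0 points).
  x = 18: rhs = 5, matching y values: none (0 points).
  x = 19: rhs = 19, matching y values: none (0 points).
  x = 20: rhs = 9, matching y values: 3, 20 (2 points).
  x = 21: rhs = 4, matching y values: 2, 21 (2 points).
  x = 22: rhs = 10, matching y values: none (0 points).
Total affine count: 22.
Full point count |E(F_23)| = 22 + 1 = 23.
Hasse bound: |23 − (23+1)| = |-1| = 1 ≤ 2√23 ≈ 9.5917 ✓.


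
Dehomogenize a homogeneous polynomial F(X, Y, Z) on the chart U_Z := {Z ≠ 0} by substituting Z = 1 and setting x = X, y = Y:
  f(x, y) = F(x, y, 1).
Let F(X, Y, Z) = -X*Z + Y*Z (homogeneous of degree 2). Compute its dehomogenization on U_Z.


f(x, y) = -x + y

On U_Z we set Z = 1. Each monomial c·X^i·Y^j·Z^k in F becomes c·x^i·y^j·1^k = c·x^i·y^j.
Substituting Z = 1: F(X, Y, 1) = -x + y.
Note: deg(f) ≤ deg(F) = 2; strict inequality happens when F is divisible by Z (lost terms).


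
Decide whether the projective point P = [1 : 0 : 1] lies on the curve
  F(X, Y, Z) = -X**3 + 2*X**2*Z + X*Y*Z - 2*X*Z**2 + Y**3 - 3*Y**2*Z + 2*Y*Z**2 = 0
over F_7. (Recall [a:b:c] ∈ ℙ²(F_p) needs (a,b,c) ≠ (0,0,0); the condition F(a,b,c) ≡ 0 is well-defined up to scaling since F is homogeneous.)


F(1,0,1) ≡ 6 (mod 7); P is NOT on the curve.

Evaluate F(1, 0, 1) term-by-term (mod 7).
  -X**3 ↦ -1·1·1·1 = -1
  2*X**2*Z ↦ 2·1·1·1 = 2
  X*Y*Z ↦ 1·1·0·1 = 0
  -2*X*Z**2 ↦ -2·1·1·1 = -2
  Y**3 ↦ 1·1·0·1 = 0
  -3*Y**2*Z ↦ -3·1·0·1 = 0
  2*Y*Z**2 ↦ 2·1·0·1 = 0
Sum: F(1, 0, 1) = (-1) + (2) + (0) + (-2) + (0) + (0) + (0) = -1.
Reducing mod 7: -1 ≡ 6 (mod 7).
Since F(a, b, c) ≡ 6 ≠ 0 (mod 7), P does NOT lie on the curve.


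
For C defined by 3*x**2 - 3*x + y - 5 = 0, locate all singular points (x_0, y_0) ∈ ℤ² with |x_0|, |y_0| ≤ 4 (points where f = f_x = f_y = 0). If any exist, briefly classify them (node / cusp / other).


No singular points in the scanned grid; C is smooth there.

Compute partial derivatives:
  f_x = 6*x - 3.
  f_y = 1.
f_y = 1 is a nonzero constant, so f_y never vanishes: no point (x, y) can satisfy f = f_x = f_y = 0. In particular no (x, y) ∈ {−4, ..., 4}² is singular; the curve is smooth.


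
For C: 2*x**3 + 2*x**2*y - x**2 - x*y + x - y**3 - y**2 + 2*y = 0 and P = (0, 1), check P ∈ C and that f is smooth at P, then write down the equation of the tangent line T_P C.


Tangent line at P: 3 - 3*y = 0.

Step 1: f(0, 1) = 0, so P lies on C.
Step 2: partial derivatives
  f_x(x, y) = 6*x**2 + 4*x*y - 2*x - y + 1, f_y(x, y) = 2*x**2 - x - 3*y**2 - 2*y + 2.
  f_x(P) = 0, f_y(P) = -3 (gradient nonzero, so P is smooth).
Step 3: tangent line at P: 0·(x − 0) + -3·(y − 1) = 0.
Expanding: 3 - 3*y = 0.


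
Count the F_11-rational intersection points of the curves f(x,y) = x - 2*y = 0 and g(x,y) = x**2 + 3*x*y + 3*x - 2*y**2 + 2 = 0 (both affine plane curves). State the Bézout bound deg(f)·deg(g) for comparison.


Common zeros: {(7, 9), (8, 4)}; count = 2; Bézout bound = 2.

deg(f) = 1, deg(g) = 2, so Bézout bound = 2.
Scan x ∈ F_11. For each x, list the y ∈ F_11 with f(x, y) ≡ 0 and those with g(x, y) ≡ 0 (mod 11); the common zeros in that column are the intersection.
  x = 0: f ≡ 0 at y ∈ {0}; g ≡ 0 at y ∈ {1, 10}; common: ∅.
  x = 1: f ≡ 0 at y ∈ {6}; g ≡ 0 at y ∈ ∅; common: ∅.
  x = 2: f ≡ 0 at y ∈ {1}; g ≡ 0 at y ∈ {7}; common: ∅.
  x = 3: f ≡ 0 at y ∈ {7}; g ≡ 0 at y ∈ ∅; common: ∅.
  x = 4: f ≡ 0 at y ∈ {2}; g ≡ 0 at y ∈ ∅; common: ∅.
  x = 5: f ≡ 0 at y ∈ {8}; g ≡ 0 at y ∈ {1}; common: ∅.
  x = 6: f ≡ 0 at y ∈ {3}; g ≡ 0 at y ∈ ∅; common: ∅.
  x = 7: f ≡ 0 at y ∈ {9}; g ≡ 0 at y ∈ {7, 9}; common: {9}.
  x = 8: f ≡ 0 at y ∈ {4}; g ≡ 0 at y ∈ {4, 8}; common: {4}.
  x = 9: f ≡ 0 at y ∈ {10}; g ≡ 0 at y ∈ {0, 8}; common: ∅.
  x = 10: f ≡ 0 at y ∈ {5}; g ≡ 0 at y ∈ {0, 4}; common: ∅.
Collecting: common zeros = {(7, 9), (8, 4)}, so the count is 2.
Comparison with the Bézout bound: 2 ≤ 2 = deg(f)·deg(g), as expected for curves with no common component (the bound is attained).


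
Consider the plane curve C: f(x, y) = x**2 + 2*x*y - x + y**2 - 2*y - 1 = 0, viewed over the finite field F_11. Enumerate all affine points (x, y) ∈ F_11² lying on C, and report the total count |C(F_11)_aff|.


Affine F_11-points: {(1, 1), (1, 10), (2, 10), (4, 0), (4, 5), (8, 0), (8, 8), (9, 1), (9, 5), (10, 7), (10, 8)}; count = 11.

For each of the 121 pairs (x, y) ∈ F_11², evaluate f(x, y) mod 11. Record the zeros.
  x = 0: [0↦10, 1↦9, 2↦10, 3↦2, 4↦7, 5↦3, 6↦1, 7↦1, 8↦3, 9↦7, 10↦2]  zeros at y ∈ ∅
  x = 1: [0↦10, 1↦0, 2↦3, 3↦8, 4↦4, 5↦2, 6↦2, 7↦4, 8↦8, 9↦3, 10↦0]  zeros at y ∈ {1, 10}
  x = 2: [0↦1, 1↦4, 2↦9, 3↦5, 4↦3, 5↦3, 6↦5, 7↦9, 8↦4, 9↦1, 10↦0]  zeros at y ∈ {10}
  x = 3: [0↦5, 1↦10, 2↦6, 3↦4, 4↦4, 5↦6, 6↦10, 7↦5, 8↦2, 9↦1, 10↦2]  zeros at y ∈ ∅
  x = 4: [0↦0, 1↦7, 2↦5, 3↦5, 4↦7, 5↦0, 6↦6, 7↦3, 8↦2, 9↦3, 10↦6]  zeros at y ∈ {0, 5}
  x = 5: [0↦8, 1↦6, 2↦6, 3↦8, 4↦1, 5↦7, 6↦4, 7↦3, 8↦4, 9↦7, 10↦1]  zeros at y ∈ ∅
  x = 6: [0↦7, 1↦7, 2↦9, 3↦2, 4↦8, 5↦5, 6↦4, 7↦5, 8↦8, 9↦2, 10↦9]  zeros at y ∈ ∅
  x = 7: [0↦8, 1↦10, 2↦3, 3↦9, 4↦6, 5↦5, 6↦6, 7↦9, 8↦3, 9↦10, 10↦8]  zeros at y ∈ ∅
  x = 8: [0↦0, 1↦4, 2↦10, 3↦7, 4↦6, 5↦7, 6↦10, 7↦4, 8↦0, 9↦9, 10↦9]  zeros at y ∈ {0, 8}
  x = 9: [0↦5, 1↦0, 2↦8, 3↦7, 4↦8, 5↦0, 6↦5, 7↦1, 8↦10, 9↦10, 10↦1]  zeros at y ∈ {1, 5}
  x = 10: [0↦1, 1↦9, 2↦8, 3↦9, 4↦1, 5↦6, 6↦2, 7↦0, 8↦0, 9↦2, 10↦6]  zeros at y ∈ {7, 8}
Collecting zeros: affine points = {(1, 1), (1, 10), (2, 10), (4, 0), (4, 5), (8, 0), (8, 8), (9, 1), (9, 5), (10, 7), (10, 8)}.
Total count |C(F_11)_aff| = 11.
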